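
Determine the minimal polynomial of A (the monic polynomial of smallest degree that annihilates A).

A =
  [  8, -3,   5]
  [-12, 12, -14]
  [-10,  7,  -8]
x^3 - 12*x^2 + 48*x - 64

The characteristic polynomial is χ_A(x) = (x - 4)^3, so the eigenvalues are known. The minimal polynomial is
  m_A(x) = Π_λ (x − λ)^{k_λ}
where k_λ is the size of the *largest* Jordan block for λ (equivalently, the smallest k with (A − λI)^k v = 0 for every generalised eigenvector v of λ).

  λ = 4: largest Jordan block has size 3, contributing (x − 4)^3

So m_A(x) = (x - 4)^3 = x^3 - 12*x^2 + 48*x - 64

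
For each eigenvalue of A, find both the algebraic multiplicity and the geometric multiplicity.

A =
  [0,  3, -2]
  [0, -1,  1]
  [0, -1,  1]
λ = 0: alg = 3, geom = 1

Step 1 — factor the characteristic polynomial to read off the algebraic multiplicities:
  χ_A(x) = x^3

Step 2 — compute geometric multiplicities via the rank-nullity identity g(λ) = n − rank(A − λI):
  rank(A − (0)·I) = 2, so dim ker(A − (0)·I) = n − 2 = 1

Summary:
  λ = 0: algebraic multiplicity = 3, geometric multiplicity = 1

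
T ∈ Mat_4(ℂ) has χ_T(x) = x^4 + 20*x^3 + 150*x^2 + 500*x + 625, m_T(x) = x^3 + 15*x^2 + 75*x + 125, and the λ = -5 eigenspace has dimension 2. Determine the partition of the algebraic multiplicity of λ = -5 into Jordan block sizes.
Block sizes for λ = -5: [3, 1]

Step 1 — from the characteristic polynomial, algebraic multiplicity of λ = -5 is 4. From dim ker(T − (-5)·I) = 2, there are exactly 2 Jordan blocks for λ = -5.
Step 2 — from the minimal polynomial, the factor (x + 5)^3 tells us the largest block for λ = -5 has size 3.
Step 3 — with total size 4, 2 blocks, and largest block 3, the block sizes (in nonincreasing order) are [3, 1].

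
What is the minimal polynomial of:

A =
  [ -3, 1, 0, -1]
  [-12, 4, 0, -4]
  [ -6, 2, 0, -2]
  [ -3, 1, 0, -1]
x^2

The characteristic polynomial is χ_A(x) = x^4, so the eigenvalues are known. The minimal polynomial is
  m_A(x) = Π_λ (x − λ)^{k_λ}
where k_λ is the size of the *largest* Jordan block for λ (equivalently, the smallest k with (A − λI)^k v = 0 for every generalised eigenvector v of λ).

  λ = 0: largest Jordan block has size 2, contributing (x − 0)^2

So m_A(x) = x^2 = x^2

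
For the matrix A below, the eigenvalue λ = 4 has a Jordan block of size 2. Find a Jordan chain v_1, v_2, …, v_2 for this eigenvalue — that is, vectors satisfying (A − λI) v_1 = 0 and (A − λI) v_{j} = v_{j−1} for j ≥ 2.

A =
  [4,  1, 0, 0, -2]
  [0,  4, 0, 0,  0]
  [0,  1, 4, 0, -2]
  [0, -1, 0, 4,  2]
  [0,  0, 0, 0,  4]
A Jordan chain for λ = 4 of length 2:
v_1 = (1, 0, 1, -1, 0)ᵀ
v_2 = (0, 1, 0, 0, 0)ᵀ

Let N = A − (4)·I. We want v_2 with N^2 v_2 = 0 but N^1 v_2 ≠ 0; then v_{j-1} := N · v_j for j = 2, …, 2.

Pick v_2 = (0, 1, 0, 0, 0)ᵀ.
Then v_1 = N · v_2 = (1, 0, 1, -1, 0)ᵀ.

Sanity check: (A − (4)·I) v_1 = (0, 0, 0, 0, 0)ᵀ = 0. ✓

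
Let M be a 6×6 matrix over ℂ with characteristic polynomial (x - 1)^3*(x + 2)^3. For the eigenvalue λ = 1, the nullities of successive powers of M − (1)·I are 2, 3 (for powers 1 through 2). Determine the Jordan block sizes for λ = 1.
Block sizes for λ = 1: [2, 1]

From the dimensions of kernels of powers, the number of Jordan blocks of size at least j is d_j − d_{j−1} where d_j = dim ker(N^j) (with d_0 = 0). Computing the differences gives [2, 1].
The number of blocks of size exactly k is (#blocks of size ≥ k) − (#blocks of size ≥ k + 1), so the partition is: 1 block(s) of size 1, 1 block(s) of size 2.
In nonincreasing order the block sizes are [2, 1].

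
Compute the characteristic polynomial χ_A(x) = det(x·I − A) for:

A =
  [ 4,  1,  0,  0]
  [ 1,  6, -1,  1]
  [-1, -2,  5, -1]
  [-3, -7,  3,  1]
x^4 - 16*x^3 + 96*x^2 - 256*x + 256

Expanding det(x·I − A) (e.g. by cofactor expansion or by noting that A is similar to its Jordan form J, which has the same characteristic polynomial as A) gives
  χ_A(x) = x^4 - 16*x^3 + 96*x^2 - 256*x + 256
which factors as (x - 4)^4. The eigenvalues (with algebraic multiplicities) are λ = 4 with multiplicity 4.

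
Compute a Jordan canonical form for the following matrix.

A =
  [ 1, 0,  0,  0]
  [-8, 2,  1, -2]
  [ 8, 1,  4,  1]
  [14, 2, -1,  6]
J_1(1) ⊕ J_3(4)

The characteristic polynomial is
  det(x·I − A) = x^4 - 13*x^3 + 60*x^2 - 112*x + 64 = (x - 4)^3*(x - 1)

Eigenvalues and multiplicities (the geometric multiplicity of λ is n − rank(A − λI), which equals the number of Jordan blocks for λ):
  λ = 1: algebraic multiplicity = 1, geometric multiplicity = 1
  λ = 4: algebraic multiplicity = 3, geometric multiplicity = 1

Determining the block sizes for each eigenvalue:
  λ = 1: one block (gm = 1), so the single block has size am = 1 → block sizes [1]
  λ = 4: one block (gm = 1), so the single block has size am = 3 → block sizes [3]

Assembling the blocks gives a Jordan form
J =
  [1, 0, 0, 0]
  [0, 4, 1, 0]
  [0, 0, 4, 1]
  [0, 0, 0, 4]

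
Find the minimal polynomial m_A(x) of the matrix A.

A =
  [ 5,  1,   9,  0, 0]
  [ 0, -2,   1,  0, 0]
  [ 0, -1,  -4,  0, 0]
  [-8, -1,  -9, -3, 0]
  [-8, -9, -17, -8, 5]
x^3 + x^2 - 21*x - 45

The characteristic polynomial is χ_A(x) = (x - 5)^2*(x + 3)^3, so the eigenvalues are known. The minimal polynomial is
  m_A(x) = Π_λ (x − λ)^{k_λ}
where k_λ is the size of the *largest* Jordan block for λ (equivalently, the smallest k with (A − λI)^k v = 0 for every generalised eigenvector v of λ).

  λ = -3: largest Jordan block has size 2, contributing (x + 3)^2
  λ = 5: largest Jordan block has size 1, contributing (x − 5)

So m_A(x) = (x - 5)*(x + 3)^2 = x^3 + x^2 - 21*x - 45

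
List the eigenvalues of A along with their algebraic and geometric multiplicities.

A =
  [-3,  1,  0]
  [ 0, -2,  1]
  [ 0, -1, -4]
λ = -3: alg = 3, geom = 1

Step 1 — factor the characteristic polynomial to read off the algebraic multiplicities:
  χ_A(x) = (x + 3)^3

Step 2 — compute geometric multiplicities via the rank-nullity identity g(λ) = n − rank(A − λI):
  rank(A − (-3)·I) = 2, so dim ker(A − (-3)·I) = n − 2 = 1

Summary:
  λ = -3: algebraic multiplicity = 3, geometric multiplicity = 1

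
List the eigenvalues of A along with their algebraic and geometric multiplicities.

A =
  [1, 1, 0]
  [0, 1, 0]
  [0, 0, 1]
λ = 1: alg = 3, geom = 2

Step 1 — factor the characteristic polynomial to read off the algebraic multiplicities:
  χ_A(x) = (x - 1)^3

Step 2 — compute geometric multiplicities via the rank-nullity identity g(λ) = n − rank(A − λI):
  rank(A − (1)·I) = 1, so dim ker(A − (1)·I) = n − 1 = 2

Summary:
  λ = 1: algebraic multiplicity = 3, geometric multiplicity = 2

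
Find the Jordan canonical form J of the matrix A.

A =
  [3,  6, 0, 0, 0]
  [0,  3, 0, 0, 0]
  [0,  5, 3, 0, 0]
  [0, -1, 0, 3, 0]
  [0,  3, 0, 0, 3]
J_2(3) ⊕ J_1(3) ⊕ J_1(3) ⊕ J_1(3)

The characteristic polynomial is
  det(x·I − A) = x^5 - 15*x^4 + 90*x^3 - 270*x^2 + 405*x - 243 = (x - 3)^5

Eigenvalues and multiplicities (the geometric multiplicity of λ is n − rank(A − λI), which equals the number of Jordan blocks for λ):
  λ = 3: algebraic multiplicity = 5, geometric multiplicity = 4

Determining the block sizes for each eigenvalue:
  λ = 3: 4 blocks summing to 5 forces exactly one block of size 2 and the rest size 1 → block sizes [2, 1, 1, 1]

Assembling the blocks gives a Jordan form
J =
  [3, 1, 0, 0, 0]
  [0, 3, 0, 0, 0]
  [0, 0, 3, 0, 0]
  [0, 0, 0, 3, 0]
  [0, 0, 0, 0, 3]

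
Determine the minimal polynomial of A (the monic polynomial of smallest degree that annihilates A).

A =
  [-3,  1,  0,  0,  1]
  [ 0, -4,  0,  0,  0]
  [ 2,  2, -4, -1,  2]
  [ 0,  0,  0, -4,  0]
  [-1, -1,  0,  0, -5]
x^2 + 8*x + 16

The characteristic polynomial is χ_A(x) = (x + 4)^5, so the eigenvalues are known. The minimal polynomial is
  m_A(x) = Π_λ (x − λ)^{k_λ}
where k_λ is the size of the *largest* Jordan block for λ (equivalently, the smallest k with (A − λI)^k v = 0 for every generalised eigenvector v of λ).

  λ = -4: largest Jordan block has size 2, contributing (x + 4)^2

So m_A(x) = (x + 4)^2 = x^2 + 8*x + 16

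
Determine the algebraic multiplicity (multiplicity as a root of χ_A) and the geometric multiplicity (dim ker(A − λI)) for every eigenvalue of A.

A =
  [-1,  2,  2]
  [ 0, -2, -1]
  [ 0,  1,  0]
λ = -1: alg = 3, geom = 2

Step 1 — factor the characteristic polynomial to read off the algebraic multiplicities:
  χ_A(x) = (x + 1)^3

Step 2 — compute geometric multiplicities via the rank-nullity identity g(λ) = n − rank(A − λI):
  rank(A − (-1)·I) = 1, so dim ker(A − (-1)·I) = n − 1 = 2

Summary:
  λ = -1: algebraic multiplicity = 3, geometric multiplicity = 2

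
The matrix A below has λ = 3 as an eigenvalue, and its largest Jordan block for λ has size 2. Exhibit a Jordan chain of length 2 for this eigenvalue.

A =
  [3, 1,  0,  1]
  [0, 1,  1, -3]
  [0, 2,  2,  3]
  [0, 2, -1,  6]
A Jordan chain for λ = 3 of length 2:
v_1 = (1, -2, 2, 2)ᵀ
v_2 = (0, 1, 0, 0)ᵀ

Let N = A − (3)·I. We want v_2 with N^2 v_2 = 0 but N^1 v_2 ≠ 0; then v_{j-1} := N · v_j for j = 2, …, 2.

Pick v_2 = (0, 1, 0, 0)ᵀ.
Then v_1 = N · v_2 = (1, -2, 2, 2)ᵀ.

Sanity check: (A − (3)·I) v_1 = (0, 0, 0, 0)ᵀ = 0. ✓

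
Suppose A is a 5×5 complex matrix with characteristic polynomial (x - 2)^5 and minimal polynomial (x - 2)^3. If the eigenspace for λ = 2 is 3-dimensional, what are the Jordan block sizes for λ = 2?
Block sizes for λ = 2: [3, 1, 1]

Step 1 — from the characteristic polynomial, algebraic multiplicity of λ = 2 is 5. From dim ker(A − (2)·I) = 3, there are exactly 3 Jordan blocks for λ = 2.
Step 2 — from the minimal polynomial, the factor (x − 2)^3 tells us the largest block for λ = 2 has size 3.
Step 3 — with total size 5, 3 blocks, and largest block 3, the block sizes (in nonincreasing order) are [3, 1, 1].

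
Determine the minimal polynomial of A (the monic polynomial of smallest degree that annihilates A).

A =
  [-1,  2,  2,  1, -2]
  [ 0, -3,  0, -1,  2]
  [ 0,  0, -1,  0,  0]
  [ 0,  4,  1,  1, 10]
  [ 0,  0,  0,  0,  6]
x^4 - 3*x^3 - 15*x^2 - 17*x - 6

The characteristic polynomial is χ_A(x) = (x - 6)*(x + 1)^4, so the eigenvalues are known. The minimal polynomial is
  m_A(x) = Π_λ (x − λ)^{k_λ}
where k_λ is the size of the *largest* Jordan block for λ (equivalently, the smallest k with (A − λI)^k v = 0 for every generalised eigenvector v of λ).

  λ = -1: largest Jordan block has size 3, contributing (x + 1)^3
  λ = 6: largest Jordan block has size 1, contributing (x − 6)

So m_A(x) = (x - 6)*(x + 1)^3 = x^4 - 3*x^3 - 15*x^2 - 17*x - 6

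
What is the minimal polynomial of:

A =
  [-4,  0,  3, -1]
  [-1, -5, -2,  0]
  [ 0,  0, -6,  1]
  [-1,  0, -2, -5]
x^3 + 15*x^2 + 75*x + 125

The characteristic polynomial is χ_A(x) = (x + 5)^4, so the eigenvalues are known. The minimal polynomial is
  m_A(x) = Π_λ (x − λ)^{k_λ}
where k_λ is the size of the *largest* Jordan block for λ (equivalently, the smallest k with (A − λI)^k v = 0 for every generalised eigenvector v of λ).

  λ = -5: largest Jordan block has size 3, contributing (x + 5)^3

So m_A(x) = (x + 5)^3 = x^3 + 15*x^2 + 75*x + 125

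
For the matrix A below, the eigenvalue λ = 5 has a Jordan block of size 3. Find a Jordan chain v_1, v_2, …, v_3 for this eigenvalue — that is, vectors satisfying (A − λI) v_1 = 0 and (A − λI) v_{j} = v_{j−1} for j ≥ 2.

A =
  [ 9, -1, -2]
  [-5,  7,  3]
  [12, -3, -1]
A Jordan chain for λ = 5 of length 3:
v_1 = (-3, 6, -9)ᵀ
v_2 = (4, -5, 12)ᵀ
v_3 = (1, 0, 0)ᵀ

Let N = A − (5)·I. We want v_3 with N^3 v_3 = 0 but N^2 v_3 ≠ 0; then v_{j-1} := N · v_j for j = 3, …, 2.

Pick v_3 = (1, 0, 0)ᵀ.
Then v_2 = N · v_3 = (4, -5, 12)ᵀ.
Then v_1 = N · v_2 = (-3, 6, -9)ᵀ.

Sanity check: (A − (5)·I) v_1 = (0, 0, 0)ᵀ = 0. ✓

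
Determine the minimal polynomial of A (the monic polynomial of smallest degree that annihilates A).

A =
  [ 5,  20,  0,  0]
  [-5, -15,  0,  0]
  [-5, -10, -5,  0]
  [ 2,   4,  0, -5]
x^2 + 10*x + 25

The characteristic polynomial is χ_A(x) = (x + 5)^4, so the eigenvalues are known. The minimal polynomial is
  m_A(x) = Π_λ (x − λ)^{k_λ}
where k_λ is the size of the *largest* Jordan block for λ (equivalently, the smallest k with (A − λI)^k v = 0 for every generalised eigenvector v of λ).

  λ = -5: largest Jordan block has size 2, contributing (x + 5)^2

So m_A(x) = (x + 5)^2 = x^2 + 10*x + 25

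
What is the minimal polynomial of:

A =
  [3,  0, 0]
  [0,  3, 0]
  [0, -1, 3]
x^2 - 6*x + 9

The characteristic polynomial is χ_A(x) = (x - 3)^3, so the eigenvalues are known. The minimal polynomial is
  m_A(x) = Π_λ (x − λ)^{k_λ}
where k_λ is the size of the *largest* Jordan block for λ (equivalently, the smallest k with (A − λI)^k v = 0 for every generalised eigenvector v of λ).

  λ = 3: largest Jordan block has size 2, contributing (x − 3)^2

So m_A(x) = (x - 3)^2 = x^2 - 6*x + 9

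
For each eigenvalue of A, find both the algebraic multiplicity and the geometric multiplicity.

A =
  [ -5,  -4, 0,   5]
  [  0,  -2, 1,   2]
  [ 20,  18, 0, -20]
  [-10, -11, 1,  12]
λ = 0: alg = 3, geom = 1; λ = 5: alg = 1, geom = 1

Step 1 — factor the characteristic polynomial to read off the algebraic multiplicities:
  χ_A(x) = x^3*(x - 5)

Step 2 — compute geometric multiplicities via the rank-nullity identity g(λ) = n − rank(A − λI):
  rank(A − (0)·I) = 3, so dim ker(A − (0)·I) = n − 3 = 1
  rank(A − (5)·I) = 3, so dim ker(A − (5)·I) = n − 3 = 1

Summary:
  λ = 0: algebraic multiplicity = 3, geometric multiplicity = 1
  λ = 5: algebraic multiplicity = 1, geometric multiplicity = 1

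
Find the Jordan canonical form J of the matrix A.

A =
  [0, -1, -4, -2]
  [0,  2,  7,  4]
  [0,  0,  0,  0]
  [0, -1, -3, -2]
J_3(0) ⊕ J_1(0)

The characteristic polynomial is
  det(x·I − A) = x^4

Eigenvalues and multiplicities (the geometric multiplicity of λ is n − rank(A − λI), which equals the number of Jordan blocks for λ):
  λ = 0: algebraic multiplicity = 4, geometric multiplicity = 2

Determining the block sizes for each eigenvalue:
  λ = 0: with am = 4 and gm = 2, the partition is not yet determined (e.g. several partitions of 4 into 2 parts exist). Let N = A − (0)·I. Computing rank(N^1) = 2, rank(N^2) = 1, rank(N^3) = 0; the number of blocks of size ≥ j is rank(N^{j−1}) − rank(N^j), giving [2, 1, 1]. So we have 1 block(s) of size 3, 1 block(s) of size 1 → block sizes [3, 1]

Assembling the blocks gives a Jordan form
J =
  [0, 1, 0, 0]
  [0, 0, 1, 0]
  [0, 0, 0, 0]
  [0, 0, 0, 0]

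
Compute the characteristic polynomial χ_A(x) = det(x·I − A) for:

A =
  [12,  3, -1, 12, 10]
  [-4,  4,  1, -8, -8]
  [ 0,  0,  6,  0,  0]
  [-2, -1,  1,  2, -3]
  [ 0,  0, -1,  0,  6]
x^5 - 30*x^4 + 360*x^3 - 2160*x^2 + 6480*x - 7776

Expanding det(x·I − A) (e.g. by cofactor expansion or by noting that A is similar to its Jordan form J, which has the same characteristic polynomial as A) gives
  χ_A(x) = x^5 - 30*x^4 + 360*x^3 - 2160*x^2 + 6480*x - 7776
which factors as (x - 6)^5. The eigenvalues (with algebraic multiplicities) are λ = 6 with multiplicity 5.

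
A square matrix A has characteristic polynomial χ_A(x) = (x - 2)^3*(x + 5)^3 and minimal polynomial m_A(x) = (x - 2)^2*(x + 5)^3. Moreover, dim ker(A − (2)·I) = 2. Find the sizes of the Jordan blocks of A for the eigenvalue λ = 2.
Block sizes for λ = 2: [2, 1]

Step 1 — from the characteristic polynomial, algebraic multiplicity of λ = 2 is 3. From dim ker(A − (2)·I) = 2, there are exactly 2 Jordan blocks for λ = 2.
Step 2 — from the minimal polynomial, the factor (x − 2)^2 tells us the largest block for λ = 2 has size 2.
Step 3 — with total size 3, 2 blocks, and largest block 2, the block sizes (in nonincreasing order) are [2, 1].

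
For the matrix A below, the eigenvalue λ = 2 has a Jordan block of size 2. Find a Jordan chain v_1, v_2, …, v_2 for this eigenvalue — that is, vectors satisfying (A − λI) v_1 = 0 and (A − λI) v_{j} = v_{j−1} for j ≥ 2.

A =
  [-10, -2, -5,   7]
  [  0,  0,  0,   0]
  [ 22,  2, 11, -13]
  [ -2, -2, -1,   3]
A Jordan chain for λ = 2 of length 2:
v_1 = (1, 0, -1, 1)ᵀ
v_2 = (2, 0, -5, 0)ᵀ

Let N = A − (2)·I. We want v_2 with N^2 v_2 = 0 but N^1 v_2 ≠ 0; then v_{j-1} := N · v_j for j = 2, …, 2.

Pick v_2 = (2, 0, -5, 0)ᵀ.
Then v_1 = N · v_2 = (1, 0, -1, 1)ᵀ.

Sanity check: (A − (2)·I) v_1 = (0, 0, 0, 0)ᵀ = 0. ✓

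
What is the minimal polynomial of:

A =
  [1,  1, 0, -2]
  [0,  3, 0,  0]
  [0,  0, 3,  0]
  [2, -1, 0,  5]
x^2 - 6*x + 9

The characteristic polynomial is χ_A(x) = (x - 3)^4, so the eigenvalues are known. The minimal polynomial is
  m_A(x) = Π_λ (x − λ)^{k_λ}
where k_λ is the size of the *largest* Jordan block for λ (equivalently, the smallest k with (A − λI)^k v = 0 for every generalised eigenvector v of λ).

  λ = 3: largest Jordan block has size 2, contributing (x − 3)^2

So m_A(x) = (x - 3)^2 = x^2 - 6*x + 9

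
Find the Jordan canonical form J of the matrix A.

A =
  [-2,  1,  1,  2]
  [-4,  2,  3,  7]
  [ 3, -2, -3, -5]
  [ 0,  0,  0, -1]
J_3(-1) ⊕ J_1(-1)

The characteristic polynomial is
  det(x·I − A) = x^4 + 4*x^3 + 6*x^2 + 4*x + 1 = (x + 1)^4

Eigenvalues and multiplicities (the geometric multiplicity of λ is n − rank(A − λI), which equals the number of Jordan blocks for λ):
  λ = -1: algebraic multiplicity = 4, geometric multiplicity = 2

Determining the block sizes for each eigenvalue:
  λ = -1: with am = 4 and gm = 2, the partition is not yet determined (e.g. several partitions of 4 into 2 parts exist). Let N = A − (-1)·I. Computing rank(N^1) = 2, rank(N^2) = 1, rank(N^3) = 0; the number of blocks of size ≥ j is rank(N^{j−1}) − rank(N^j), giving [2, 1, 1]. So we have 1 block(s) of size 3, 1 block(s) of size 1 → block sizes [3, 1]

Assembling the blocks gives a Jordan form
J =
  [-1,  1,  0,  0]
  [ 0, -1,  1,  0]
  [ 0,  0, -1,  0]
  [ 0,  0,  0, -1]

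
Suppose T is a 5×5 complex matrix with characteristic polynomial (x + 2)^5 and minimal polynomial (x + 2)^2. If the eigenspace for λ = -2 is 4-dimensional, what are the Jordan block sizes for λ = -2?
Block sizes for λ = -2: [2, 1, 1, 1]

Step 1 — from the characteristic polynomial, algebraic multiplicity of λ = -2 is 5. From dim ker(T − (-2)·I) = 4, there are exactly 4 Jordan blocks for λ = -2.
Step 2 — from the minimal polynomial, the factor (x + 2)^2 tells us the largest block for λ = -2 has size 2.
Step 3 — with total size 5, 4 blocks, and largest block 2, the block sizes (in nonincreasing order) are [2, 1, 1, 1].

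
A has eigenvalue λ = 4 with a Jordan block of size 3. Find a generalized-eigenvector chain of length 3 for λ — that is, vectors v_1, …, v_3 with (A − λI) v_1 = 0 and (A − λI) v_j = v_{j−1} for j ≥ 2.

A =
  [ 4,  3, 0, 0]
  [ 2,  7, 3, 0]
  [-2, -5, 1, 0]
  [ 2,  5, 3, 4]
A Jordan chain for λ = 4 of length 3:
v_1 = (6, 0, -4, 4)ᵀ
v_2 = (0, 2, -2, 2)ᵀ
v_3 = (1, 0, 0, 0)ᵀ

Let N = A − (4)·I. We want v_3 with N^3 v_3 = 0 but N^2 v_3 ≠ 0; then v_{j-1} := N · v_j for j = 3, …, 2.

Pick v_3 = (1, 0, 0, 0)ᵀ.
Then v_2 = N · v_3 = (0, 2, -2, 2)ᵀ.
Then v_1 = N · v_2 = (6, 0, -4, 4)ᵀ.

Sanity check: (A − (4)·I) v_1 = (0, 0, 0, 0)ᵀ = 0. ✓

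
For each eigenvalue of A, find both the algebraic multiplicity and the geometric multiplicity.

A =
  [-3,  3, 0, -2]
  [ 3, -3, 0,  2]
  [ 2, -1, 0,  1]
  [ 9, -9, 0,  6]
λ = 0: alg = 4, geom = 2

Step 1 — factor the characteristic polynomial to read off the algebraic multiplicities:
  χ_A(x) = x^4

Step 2 — compute geometric multiplicities via the rank-nullity identity g(λ) = n − rank(A − λI):
  rank(A − (0)·I) = 2, so dim ker(A − (0)·I) = n − 2 = 2

Summary:
  λ = 0: algebraic multiplicity = 4, geometric multiplicity = 2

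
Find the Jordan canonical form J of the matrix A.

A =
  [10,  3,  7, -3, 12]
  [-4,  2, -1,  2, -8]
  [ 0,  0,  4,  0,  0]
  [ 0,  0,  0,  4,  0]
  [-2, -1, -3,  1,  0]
J_3(4) ⊕ J_1(4) ⊕ J_1(4)

The characteristic polynomial is
  det(x·I − A) = x^5 - 20*x^4 + 160*x^3 - 640*x^2 + 1280*x - 1024 = (x - 4)^5

Eigenvalues and multiplicities (the geometric multiplicity of λ is n − rank(A − λI), which equals the number of Jordan blocks for λ):
  λ = 4: algebraic multiplicity = 5, geometric multiplicity = 3

Determining the block sizes for each eigenvalue:
  λ = 4: with am = 5 and gm = 3, the partition is not yet determined (e.g. several partitions of 5 into 3 parts exist). Let N = A − (4)·I. Computing rank(N^1) = 2, rank(N^2) = 1, rank(N^3) = 0; the number of blocks of size ≥ j is rank(N^{j−1}) − rank(N^j), giving [3, 1, 1]. So we have 1 block(s) of size 3, 2 block(s) of size 1 → block sizes [3, 1, 1]

Assembling the blocks gives a Jordan form
J =
  [4, 1, 0, 0, 0]
  [0, 4, 1, 0, 0]
  [0, 0, 4, 0, 0]
  [0, 0, 0, 4, 0]
  [0, 0, 0, 0, 4]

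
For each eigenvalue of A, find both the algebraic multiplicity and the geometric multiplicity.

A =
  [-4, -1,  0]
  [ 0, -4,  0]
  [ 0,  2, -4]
λ = -4: alg = 3, geom = 2

Step 1 — factor the characteristic polynomial to read off the algebraic multiplicities:
  χ_A(x) = (x + 4)^3

Step 2 — compute geometric multiplicities via the rank-nullity identity g(λ) = n − rank(A − λI):
  rank(A − (-4)·I) = 1, so dim ker(A − (-4)·I) = n − 1 = 2

Summary:
  λ = -4: algebraic multiplicity = 3, geometric multiplicity = 2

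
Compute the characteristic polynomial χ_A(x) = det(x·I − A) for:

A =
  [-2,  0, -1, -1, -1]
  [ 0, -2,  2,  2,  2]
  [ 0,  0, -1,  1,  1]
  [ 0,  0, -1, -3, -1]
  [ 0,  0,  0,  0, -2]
x^5 + 10*x^4 + 40*x^3 + 80*x^2 + 80*x + 32

Expanding det(x·I − A) (e.g. by cofactor expansion or by noting that A is similar to its Jordan form J, which has the same characteristic polynomial as A) gives
  χ_A(x) = x^5 + 10*x^4 + 40*x^3 + 80*x^2 + 80*x + 32
which factors as (x + 2)^5. The eigenvalues (with algebraic multiplicities) are λ = -2 with multiplicity 5.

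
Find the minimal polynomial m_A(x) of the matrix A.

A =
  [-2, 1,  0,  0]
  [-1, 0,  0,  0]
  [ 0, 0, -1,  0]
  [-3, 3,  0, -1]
x^2 + 2*x + 1

The characteristic polynomial is χ_A(x) = (x + 1)^4, so the eigenvalues are known. The minimal polynomial is
  m_A(x) = Π_λ (x − λ)^{k_λ}
where k_λ is the size of the *largest* Jordan block for λ (equivalently, the smallest k with (A − λI)^k v = 0 for every generalised eigenvector v of λ).

  λ = -1: largest Jordan block has size 2, contributing (x + 1)^2

So m_A(x) = (x + 1)^2 = x^2 + 2*x + 1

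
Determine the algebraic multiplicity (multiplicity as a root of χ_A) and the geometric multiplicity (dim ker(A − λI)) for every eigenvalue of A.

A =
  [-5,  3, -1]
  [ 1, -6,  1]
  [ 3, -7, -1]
λ = -4: alg = 3, geom = 1

Step 1 — factor the characteristic polynomial to read off the algebraic multiplicities:
  χ_A(x) = (x + 4)^3

Step 2 — compute geometric multiplicities via the rank-nullity identity g(λ) = n − rank(A − λI):
  rank(A − (-4)·I) = 2, so dim ker(A − (-4)·I) = n − 2 = 1

Summary:
  λ = -4: algebraic multiplicity = 3, geometric multiplicity = 1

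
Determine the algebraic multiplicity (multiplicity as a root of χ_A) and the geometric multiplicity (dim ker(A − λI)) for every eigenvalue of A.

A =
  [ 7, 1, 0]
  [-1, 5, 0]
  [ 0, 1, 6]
λ = 6: alg = 3, geom = 1

Step 1 — factor the characteristic polynomial to read off the algebraic multiplicities:
  χ_A(x) = (x - 6)^3

Step 2 — compute geometric multiplicities via the rank-nullity identity g(λ) = n − rank(A − λI):
  rank(A − (6)·I) = 2, so dim ker(A − (6)·I) = n − 2 = 1

Summary:
  λ = 6: algebraic multiplicity = 3, geometric multiplicity = 1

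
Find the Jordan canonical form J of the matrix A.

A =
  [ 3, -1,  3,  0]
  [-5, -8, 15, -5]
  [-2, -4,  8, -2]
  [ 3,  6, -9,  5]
J_3(2) ⊕ J_1(2)

The characteristic polynomial is
  det(x·I − A) = x^4 - 8*x^3 + 24*x^2 - 32*x + 16 = (x - 2)^4

Eigenvalues and multiplicities (the geometric multiplicity of λ is n − rank(A − λI), which equals the number of Jordan blocks for λ):
  λ = 2: algebraic multiplicity = 4, geometric multiplicity = 2

Determining the block sizes for each eigenvalue:
  λ = 2: with am = 4 and gm = 2, the partition is not yet determined (e.g. several partitions of 4 into 2 parts exist). Let N = A − (2)·I. Computing rank(N^1) = 2, rank(N^2) = 1, rank(N^3) = 0; the number of blocks of size ≥ j is rank(N^{j−1}) − rank(N^j), giving [2, 1, 1]. So we have 1 block(s) of size 3, 1 block(s) of size 1 → block sizes [3, 1]

Assembling the blocks gives a Jordan form
J =
  [2, 1, 0, 0]
  [0, 2, 1, 0]
  [0, 0, 2, 0]
  [0, 0, 0, 2]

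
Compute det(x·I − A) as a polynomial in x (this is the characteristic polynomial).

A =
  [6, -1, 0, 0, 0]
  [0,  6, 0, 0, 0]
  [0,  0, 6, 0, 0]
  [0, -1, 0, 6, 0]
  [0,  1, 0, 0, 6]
x^5 - 30*x^4 + 360*x^3 - 2160*x^2 + 6480*x - 7776

Expanding det(x·I − A) (e.g. by cofactor expansion or by noting that A is similar to its Jordan form J, which has the same characteristic polynomial as A) gives
  χ_A(x) = x^5 - 30*x^4 + 360*x^3 - 2160*x^2 + 6480*x - 7776
which factors as (x - 6)^5. The eigenvalues (with algebraic multiplicities) are λ = 6 with multiplicity 5.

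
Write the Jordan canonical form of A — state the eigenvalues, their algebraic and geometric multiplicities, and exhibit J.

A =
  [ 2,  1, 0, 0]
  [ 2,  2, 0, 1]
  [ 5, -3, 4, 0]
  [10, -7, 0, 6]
J_2(3) ⊕ J_2(4)

The characteristic polynomial is
  det(x·I − A) = x^4 - 14*x^3 + 73*x^2 - 168*x + 144 = (x - 4)^2*(x - 3)^2

Eigenvalues and multiplicities (the geometric multiplicity of λ is n − rank(A − λI), which equals the number of Jordan blocks for λ):
  λ = 3: algebraic multiplicity = 2, geometric multiplicity = 1
  λ = 4: algebraic multiplicity = 2, geometric multiplicity = 1

Determining the block sizes for each eigenvalue:
  λ = 3: one block (gm = 1), so the single block has size am = 2 → block sizes [2]
  λ = 4: one block (gm = 1), so the single block has size am = 2 → block sizes [2]

Assembling the blocks gives a Jordan form
J =
  [3, 1, 0, 0]
  [0, 3, 0, 0]
  [0, 0, 4, 1]
  [0, 0, 0, 4]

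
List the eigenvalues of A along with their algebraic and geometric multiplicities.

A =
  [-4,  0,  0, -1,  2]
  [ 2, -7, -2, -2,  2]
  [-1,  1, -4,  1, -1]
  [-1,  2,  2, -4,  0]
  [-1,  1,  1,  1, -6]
λ = -5: alg = 5, geom = 3

Step 1 — factor the characteristic polynomial to read off the algebraic multiplicities:
  χ_A(x) = (x + 5)^5

Step 2 — compute geometric multiplicities via the rank-nullity identity g(λ) = n − rank(A − λI):
  rank(A − (-5)·I) = 2, so dim ker(A − (-5)·I) = n − 2 = 3

Summary:
  λ = -5: algebraic multiplicity = 5, geometric multiplicity = 3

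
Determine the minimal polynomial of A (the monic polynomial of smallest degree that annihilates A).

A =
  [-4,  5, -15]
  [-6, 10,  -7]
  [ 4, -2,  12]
x^3 - 18*x^2 + 108*x - 216

The characteristic polynomial is χ_A(x) = (x - 6)^3, so the eigenvalues are known. The minimal polynomial is
  m_A(x) = Π_λ (x − λ)^{k_λ}
where k_λ is the size of the *largest* Jordan block for λ (equivalently, the smallest k with (A − λI)^k v = 0 for every generalised eigenvector v of λ).

  λ = 6: largest Jordan block has size 3, contributing (x − 6)^3

So m_A(x) = (x - 6)^3 = x^3 - 18*x^2 + 108*x - 216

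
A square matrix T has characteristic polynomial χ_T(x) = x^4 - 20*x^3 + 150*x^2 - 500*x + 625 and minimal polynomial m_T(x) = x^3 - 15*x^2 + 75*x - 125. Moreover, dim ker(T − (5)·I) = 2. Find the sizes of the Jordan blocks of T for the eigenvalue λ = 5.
Block sizes for λ = 5: [3, 1]

Step 1 — from the characteristic polynomial, algebraic multiplicity of λ = 5 is 4. From dim ker(T − (5)·I) = 2, there are exactly 2 Jordan blocks for λ = 5.
Step 2 — from the minimal polynomial, the factor (x − 5)^3 tells us the largest block for λ = 5 has size 3.
Step 3 — with total size 4, 2 blocks, and largest block 3, the block sizes (in nonincreasing order) are [3, 1].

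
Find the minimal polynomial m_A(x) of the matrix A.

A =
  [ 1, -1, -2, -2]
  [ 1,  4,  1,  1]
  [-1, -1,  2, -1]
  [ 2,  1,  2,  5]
x^3 - 9*x^2 + 27*x - 27

The characteristic polynomial is χ_A(x) = (x - 3)^4, so the eigenvalues are known. The minimal polynomial is
  m_A(x) = Π_λ (x − λ)^{k_λ}
where k_λ is the size of the *largest* Jordan block for λ (equivalently, the smallest k with (A − λI)^k v = 0 for every generalised eigenvector v of λ).

  λ = 3: largest Jordan block has size 3, contributing (x − 3)^3

So m_A(x) = (x - 3)^3 = x^3 - 9*x^2 + 27*x - 27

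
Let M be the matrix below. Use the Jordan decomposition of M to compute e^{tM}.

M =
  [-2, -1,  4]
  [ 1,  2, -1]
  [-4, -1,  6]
e^{tM} =
  [-t^2*exp(2*t)/2 - 4*t*exp(2*t) + exp(2*t), -t*exp(2*t), t^2*exp(2*t)/2 + 4*t*exp(2*t)]
  [t*exp(2*t), exp(2*t), -t*exp(2*t)]
  [-t^2*exp(2*t)/2 - 4*t*exp(2*t), -t*exp(2*t), t^2*exp(2*t)/2 + 4*t*exp(2*t) + exp(2*t)]

Strategy: write M = P · J · P⁻¹ where J is a Jordan canonical form, so e^{tM} = P · e^{tJ} · P⁻¹, and e^{tJ} can be computed block-by-block.

M has Jordan form
J =
  [2, 1, 0]
  [0, 2, 1]
  [0, 0, 2]
(up to reordering of blocks).

Per-block formulas:
  For a 3×3 Jordan block J_3(2): exp(t · J_3(2)) = e^(2t)·(I + t·N + (t^2/2)·N^2), where N is the 3×3 nilpotent shift.

After assembling e^{tJ} and conjugating by P, we get:

e^{tM} =
  [-t^2*exp(2*t)/2 - 4*t*exp(2*t) + exp(2*t), -t*exp(2*t), t^2*exp(2*t)/2 + 4*t*exp(2*t)]
  [t*exp(2*t), exp(2*t), -t*exp(2*t)]
  [-t^2*exp(2*t)/2 - 4*t*exp(2*t), -t*exp(2*t), t^2*exp(2*t)/2 + 4*t*exp(2*t) + exp(2*t)]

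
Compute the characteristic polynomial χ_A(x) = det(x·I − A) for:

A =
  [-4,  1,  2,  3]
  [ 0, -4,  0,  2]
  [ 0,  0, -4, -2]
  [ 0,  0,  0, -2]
x^4 + 14*x^3 + 72*x^2 + 160*x + 128

Expanding det(x·I − A) (e.g. by cofactor expansion or by noting that A is similar to its Jordan form J, which has the same characteristic polynomial as A) gives
  χ_A(x) = x^4 + 14*x^3 + 72*x^2 + 160*x + 128
which factors as (x + 2)*(x + 4)^3. The eigenvalues (with algebraic multiplicities) are λ = -4 with multiplicity 3, λ = -2 with multiplicity 1.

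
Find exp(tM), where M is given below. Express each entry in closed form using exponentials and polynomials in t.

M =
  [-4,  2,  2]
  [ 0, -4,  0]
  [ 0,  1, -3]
e^{tM} =
  [exp(-4*t), 2*exp(-3*t) - 2*exp(-4*t), 2*exp(-3*t) - 2*exp(-4*t)]
  [0, exp(-4*t), 0]
  [0, exp(-3*t) - exp(-4*t), exp(-3*t)]

Strategy: write M = P · J · P⁻¹ where J is a Jordan canonical form, so e^{tM} = P · e^{tJ} · P⁻¹, and e^{tJ} can be computed block-by-block.

M has Jordan form
J =
  [-4,  0,  0]
  [ 0, -4,  0]
  [ 0,  0, -3]
(up to reordering of blocks).

Per-block formulas:
  For a 1×1 block at λ = -3: exp(t · [-3]) = [e^(-3t)].
  For a 1×1 block at λ = -4: exp(t · [-4]) = [e^(-4t)].

After assembling e^{tJ} and conjugating by P, we get:

e^{tM} =
  [exp(-4*t), 2*exp(-3*t) - 2*exp(-4*t), 2*exp(-3*t) - 2*exp(-4*t)]
  [0, exp(-4*t), 0]
  [0, exp(-3*t) - exp(-4*t), exp(-3*t)]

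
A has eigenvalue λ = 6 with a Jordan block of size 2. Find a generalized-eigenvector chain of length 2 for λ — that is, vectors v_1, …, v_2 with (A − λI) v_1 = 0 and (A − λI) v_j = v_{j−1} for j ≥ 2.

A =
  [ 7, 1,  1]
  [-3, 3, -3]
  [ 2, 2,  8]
A Jordan chain for λ = 6 of length 2:
v_1 = (1, -3, 2)ᵀ
v_2 = (1, 0, 0)ᵀ

Let N = A − (6)·I. We want v_2 with N^2 v_2 = 0 but N^1 v_2 ≠ 0; then v_{j-1} := N · v_j for j = 2, …, 2.

Pick v_2 = (1, 0, 0)ᵀ.
Then v_1 = N · v_2 = (1, -3, 2)ᵀ.

Sanity check: (A − (6)·I) v_1 = (0, 0, 0)ᵀ = 0. ✓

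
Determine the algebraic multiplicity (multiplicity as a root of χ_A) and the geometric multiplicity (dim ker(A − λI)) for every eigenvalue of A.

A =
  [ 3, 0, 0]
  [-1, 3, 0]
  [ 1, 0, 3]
λ = 3: alg = 3, geom = 2

Step 1 — factor the characteristic polynomial to read off the algebraic multiplicities:
  χ_A(x) = (x - 3)^3

Step 2 — compute geometric multiplicities via the rank-nullity identity g(λ) = n − rank(A − λI):
  rank(A − (3)·I) = 1, so dim ker(A − (3)·I) = n − 1 = 2

Summary:
  λ = 3: algebraic multiplicity = 3, geometric multiplicity = 2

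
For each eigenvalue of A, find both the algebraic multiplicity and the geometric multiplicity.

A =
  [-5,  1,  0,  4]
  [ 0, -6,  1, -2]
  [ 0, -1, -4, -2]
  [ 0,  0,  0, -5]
λ = -5: alg = 4, geom = 2

Step 1 — factor the characteristic polynomial to read off the algebraic multiplicities:
  χ_A(x) = (x + 5)^4

Step 2 — compute geometric multiplicities via the rank-nullity identity g(λ) = n − rank(A − λI):
  rank(A − (-5)·I) = 2, so dim ker(A − (-5)·I) = n − 2 = 2

Summary:
  λ = -5: algebraic multiplicity = 4, geometric multiplicity = 2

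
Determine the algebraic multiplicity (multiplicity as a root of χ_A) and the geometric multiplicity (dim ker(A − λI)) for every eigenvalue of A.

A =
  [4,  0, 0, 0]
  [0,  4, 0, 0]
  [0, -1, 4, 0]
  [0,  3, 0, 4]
λ = 4: alg = 4, geom = 3

Step 1 — factor the characteristic polynomial to read off the algebraic multiplicities:
  χ_A(x) = (x - 4)^4

Step 2 — compute geometric multiplicities via the rank-nullity identity g(λ) = n − rank(A − λI):
  rank(A − (4)·I) = 1, so dim ker(A − (4)·I) = n − 1 = 3

Summary:
  λ = 4: algebraic multiplicity = 4, geometric multiplicity = 3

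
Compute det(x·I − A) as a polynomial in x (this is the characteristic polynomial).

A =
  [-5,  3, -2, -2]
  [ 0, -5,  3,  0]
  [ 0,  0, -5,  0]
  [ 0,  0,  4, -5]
x^4 + 20*x^3 + 150*x^2 + 500*x + 625

Expanding det(x·I − A) (e.g. by cofactor expansion or by noting that A is similar to its Jordan form J, which has the same characteristic polynomial as A) gives
  χ_A(x) = x^4 + 20*x^3 + 150*x^2 + 500*x + 625
which factors as (x + 5)^4. The eigenvalues (with algebraic multiplicities) are λ = -5 with multiplicity 4.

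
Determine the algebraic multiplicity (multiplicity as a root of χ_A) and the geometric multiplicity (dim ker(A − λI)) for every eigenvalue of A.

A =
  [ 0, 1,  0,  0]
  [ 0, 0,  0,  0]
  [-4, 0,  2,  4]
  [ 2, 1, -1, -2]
λ = 0: alg = 4, geom = 2

Step 1 — factor the characteristic polynomial to read off the algebraic multiplicities:
  χ_A(x) = x^4

Step 2 — compute geometric multiplicities via the rank-nullity identity g(λ) = n − rank(A − λI):
  rank(A − (0)·I) = 2, so dim ker(A − (0)·I) = n − 2 = 2

Summary:
  λ = 0: algebraic multiplicity = 4, geometric multiplicity = 2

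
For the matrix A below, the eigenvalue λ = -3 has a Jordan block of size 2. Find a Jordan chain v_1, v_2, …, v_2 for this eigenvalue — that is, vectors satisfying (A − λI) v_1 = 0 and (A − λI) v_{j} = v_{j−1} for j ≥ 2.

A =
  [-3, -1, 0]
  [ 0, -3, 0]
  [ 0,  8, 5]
A Jordan chain for λ = -3 of length 2:
v_1 = (-1, 0, 0)ᵀ
v_2 = (0, 1, -1)ᵀ

Let N = A − (-3)·I. We want v_2 with N^2 v_2 = 0 but N^1 v_2 ≠ 0; then v_{j-1} := N · v_j for j = 2, …, 2.

Pick v_2 = (0, 1, -1)ᵀ.
Then v_1 = N · v_2 = (-1, 0, 0)ᵀ.

Sanity check: (A − (-3)·I) v_1 = (0, 0, 0)ᵀ = 0. ✓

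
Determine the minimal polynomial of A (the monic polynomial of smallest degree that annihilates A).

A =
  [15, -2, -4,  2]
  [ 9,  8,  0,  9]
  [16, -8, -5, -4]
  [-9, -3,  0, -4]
x^3 - 9*x^2 + 15*x + 25

The characteristic polynomial is χ_A(x) = (x - 5)^3*(x + 1), so the eigenvalues are known. The minimal polynomial is
  m_A(x) = Π_λ (x − λ)^{k_λ}
where k_λ is the size of the *largest* Jordan block for λ (equivalently, the smallest k with (A − λI)^k v = 0 for every generalised eigenvector v of λ).

  λ = -1: largest Jordan block has size 1, contributing (x + 1)
  λ = 5: largest Jordan block has size 2, contributing (x − 5)^2

So m_A(x) = (x - 5)^2*(x + 1) = x^3 - 9*x^2 + 15*x + 25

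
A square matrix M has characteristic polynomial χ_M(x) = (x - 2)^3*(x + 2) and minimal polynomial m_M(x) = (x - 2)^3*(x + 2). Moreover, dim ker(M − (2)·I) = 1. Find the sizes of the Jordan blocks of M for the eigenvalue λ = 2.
Block sizes for λ = 2: [3]

Step 1 — from the characteristic polynomial, algebraic multiplicity of λ = 2 is 3. From dim ker(M − (2)·I) = 1, there are exactly 1 Jordan blocks for λ = 2.
Step 2 — from the minimal polynomial, the factor (x − 2)^3 tells us the largest block for λ = 2 has size 3.
Step 3 — with total size 3, 1 blocks, and largest block 3, the block sizes (in nonincreasing order) are [3].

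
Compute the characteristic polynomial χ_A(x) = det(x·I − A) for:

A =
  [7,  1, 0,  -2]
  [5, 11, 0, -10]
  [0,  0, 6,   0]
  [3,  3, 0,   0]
x^4 - 24*x^3 + 216*x^2 - 864*x + 1296

Expanding det(x·I − A) (e.g. by cofactor expansion or by noting that A is similar to its Jordan form J, which has the same characteristic polynomial as A) gives
  χ_A(x) = x^4 - 24*x^3 + 216*x^2 - 864*x + 1296
which factors as (x - 6)^4. The eigenvalues (with algebraic multiplicities) are λ = 6 with multiplicity 4.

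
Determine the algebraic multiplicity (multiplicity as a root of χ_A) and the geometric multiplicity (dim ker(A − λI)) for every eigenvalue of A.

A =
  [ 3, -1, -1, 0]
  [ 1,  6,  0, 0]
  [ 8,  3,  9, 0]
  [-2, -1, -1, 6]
λ = 6: alg = 4, geom = 2

Step 1 — factor the characteristic polynomial to read off the algebraic multiplicities:
  χ_A(x) = (x - 6)^4

Step 2 — compute geometric multiplicities via the rank-nullity identity g(λ) = n − rank(A − λI):
  rank(A − (6)·I) = 2, so dim ker(A − (6)·I) = n − 2 = 2

Summary:
  λ = 6: algebraic multiplicity = 4, geometric multiplicity = 2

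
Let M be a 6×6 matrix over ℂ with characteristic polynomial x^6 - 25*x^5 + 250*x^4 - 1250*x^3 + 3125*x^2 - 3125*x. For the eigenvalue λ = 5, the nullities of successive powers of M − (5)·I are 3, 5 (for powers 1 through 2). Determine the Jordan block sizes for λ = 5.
Block sizes for λ = 5: [2, 2, 1]

From the dimensions of kernels of powers, the number of Jordan blocks of size at least j is d_j − d_{j−1} where d_j = dim ker(N^j) (with d_0 = 0). Computing the differences gives [3, 2].
The number of blocks of size exactly k is (#blocks of size ≥ k) − (#blocks of size ≥ k + 1), so the partition is: 1 block(s) of size 1, 2 block(s) of size 2.
In nonincreasing order the block sizes are [2, 2, 1].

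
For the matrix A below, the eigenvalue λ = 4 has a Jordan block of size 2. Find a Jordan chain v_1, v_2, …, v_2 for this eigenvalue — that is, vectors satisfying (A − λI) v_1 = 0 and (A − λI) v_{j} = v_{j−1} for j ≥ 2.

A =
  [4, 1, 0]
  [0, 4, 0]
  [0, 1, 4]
A Jordan chain for λ = 4 of length 2:
v_1 = (1, 0, 1)ᵀ
v_2 = (0, 1, 0)ᵀ

Let N = A − (4)·I. We want v_2 with N^2 v_2 = 0 but N^1 v_2 ≠ 0; then v_{j-1} := N · v_j for j = 2, …, 2.

Pick v_2 = (0, 1, 0)ᵀ.
Then v_1 = N · v_2 = (1, 0, 1)ᵀ.

Sanity check: (A − (4)·I) v_1 = (0, 0, 0)ᵀ = 0. ✓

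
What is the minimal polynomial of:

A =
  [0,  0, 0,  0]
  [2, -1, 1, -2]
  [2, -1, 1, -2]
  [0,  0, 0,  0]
x^2

The characteristic polynomial is χ_A(x) = x^4, so the eigenvalues are known. The minimal polynomial is
  m_A(x) = Π_λ (x − λ)^{k_λ}
where k_λ is the size of the *largest* Jordan block for λ (equivalently, the smallest k with (A − λI)^k v = 0 for every generalised eigenvector v of λ).

  λ = 0: largest Jordan block has size 2, contributing (x − 0)^2

So m_A(x) = x^2 = x^2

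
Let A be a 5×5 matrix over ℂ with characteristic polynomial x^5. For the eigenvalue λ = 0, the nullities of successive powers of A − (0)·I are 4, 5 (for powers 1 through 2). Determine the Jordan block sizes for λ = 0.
Block sizes for λ = 0: [2, 1, 1, 1]

From the dimensions of kernels of powers, the number of Jordan blocks of size at least j is d_j − d_{j−1} where d_j = dim ker(N^j) (with d_0 = 0). Computing the differences gives [4, 1].
The number of blocks of size exactly k is (#blocks of size ≥ k) − (#blocks of size ≥ k + 1), so the partition is: 3 block(s) of size 1, 1 block(s) of size 2.
In nonincreasing order the block sizes are [2, 1, 1, 1].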